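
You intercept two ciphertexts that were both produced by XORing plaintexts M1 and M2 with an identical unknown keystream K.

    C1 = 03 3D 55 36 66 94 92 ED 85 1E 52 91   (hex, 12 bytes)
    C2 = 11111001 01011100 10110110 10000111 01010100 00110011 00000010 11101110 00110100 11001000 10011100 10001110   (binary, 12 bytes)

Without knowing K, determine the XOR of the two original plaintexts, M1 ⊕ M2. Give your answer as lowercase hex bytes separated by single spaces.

fa 61 e3 b1 32 a7 90 03 b1 d6 ce 1f

C1 ⊕ C2 = (M1 ⊕ K) ⊕ (M2 ⊕ K) = M1 ⊕ M2 — the shared key cancels under XOR.
03 ^ f9 = fa
3d ^ 5c = 61
55 ^ b6 = e3
36 ^ 87 = b1
66 ^ 54 = 32
94 ^ 33 = a7
92 ^ 02 = 90
ed ^ ee = 03
85 ^ 34 = b1
1e ^ c8 = d6
52 ^ 9c = ce
91 ^ 8e = 1f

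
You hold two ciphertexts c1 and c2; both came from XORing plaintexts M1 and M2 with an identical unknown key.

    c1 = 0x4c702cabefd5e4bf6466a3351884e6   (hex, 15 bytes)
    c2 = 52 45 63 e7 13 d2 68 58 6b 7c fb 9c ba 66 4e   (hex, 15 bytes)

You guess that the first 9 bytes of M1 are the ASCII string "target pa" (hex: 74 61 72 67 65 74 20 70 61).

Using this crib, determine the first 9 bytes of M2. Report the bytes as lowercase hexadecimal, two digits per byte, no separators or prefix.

6a543d2b9973ac976e

First, c1 ⊕ c2 = (M1 ⊕ K) ⊕ (M2 ⊕ K) = M1 ⊕ M2, so the key drops out. Then M2 = (M1 ⊕ M2) ⊕ M1 over the first 9 bytes.
byte 0: (4c ^ 52) ^ 74 = 1e ^ 74 = 6a
byte 1: (70 ^ 45) ^ 61 = 35 ^ 61 = 54
byte 2: (2c ^ 63) ^ 72 = 4f ^ 72 = 3d
byte 3: (ab ^ e7) ^ 67 = 4c ^ 67 = 2b
byte 4: (ef ^ 13) ^ 65 = fc ^ 65 = 99
byte 5: (d5 ^ d2) ^ 74 = 07 ^ 74 = 73
byte 6: (e4 ^ 68) ^ 20 = 8c ^ 20 = ac
byte 7: (bf ^ 58) ^ 70 = e7 ^ 70 = 97
byte 8: (64 ^ 6b) ^ 61 = 0f ^ 61 = 6e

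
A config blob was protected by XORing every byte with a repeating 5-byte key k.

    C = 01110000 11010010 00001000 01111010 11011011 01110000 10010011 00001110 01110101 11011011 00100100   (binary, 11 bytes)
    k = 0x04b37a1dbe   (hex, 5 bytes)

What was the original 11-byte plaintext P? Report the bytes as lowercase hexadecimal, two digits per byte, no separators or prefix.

The 5-byte key repeats, so the effective keystream is 04 b3 7a 1d be 04 b3 7a 1d be 04.
byte 0: 112 ⊕   4 = 116
byte 1: 210 ⊕ 179 =  97
byte 2:   8 ⊕ 122 = 114
byte 3: 122 ⊕  29 = 103
byte 4: 219 ⊕ 190 = 101
byte 5: 112 ⊕   4 = 116
byte 6: 147 ⊕ 179 =  32
byte 7:  14 ⊕ 122 = 116
byte 8: 117 ⊕  29 = 104
byte 9: 219 ⊕ 190 = 101
byte 10:  36 ⊕   4 =  32

7461726765742074686520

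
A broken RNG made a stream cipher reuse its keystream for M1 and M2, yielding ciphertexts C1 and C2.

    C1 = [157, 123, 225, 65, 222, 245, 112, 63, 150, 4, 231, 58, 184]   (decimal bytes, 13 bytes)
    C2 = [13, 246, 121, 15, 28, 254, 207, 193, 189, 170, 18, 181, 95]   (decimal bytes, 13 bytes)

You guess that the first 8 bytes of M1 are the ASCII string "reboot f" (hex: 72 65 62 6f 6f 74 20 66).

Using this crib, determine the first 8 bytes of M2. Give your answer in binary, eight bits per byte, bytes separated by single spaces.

11100010 11101000 11111010 00100001 10101101 01111111 10011111 10011000

First, C1 ⊕ C2 = (M1 ⊕ K) ⊕ (M2 ⊕ K) = M1 ⊕ M2, so the key drops out. Then M2 = (M1 ⊕ M2) ⊕ M1 over the first 8 bytes.
byte 0: (9d XOR 0d) XOR 72 = 90 XOR 72 = e2
byte 1: (7b XOR f6) XOR 65 = 8d XOR 65 = e8
byte 2: (e1 XOR 79) XOR 62 = 98 XOR 62 = fa
byte 3: (41 XOR 0f) XOR 6f = 4e XOR 6f = 21
byte 4: (de XOR 1c) XOR 6f = c2 XOR 6f = ad
byte 5: (f5 XOR fe) XOR 74 = 0b XOR 74 = 7f
byte 6: (70 XOR cf) XOR 20 = bf XOR 20 = 9f
byte 7: (3f XOR c1) XOR 66 = fe XOR 66 = 98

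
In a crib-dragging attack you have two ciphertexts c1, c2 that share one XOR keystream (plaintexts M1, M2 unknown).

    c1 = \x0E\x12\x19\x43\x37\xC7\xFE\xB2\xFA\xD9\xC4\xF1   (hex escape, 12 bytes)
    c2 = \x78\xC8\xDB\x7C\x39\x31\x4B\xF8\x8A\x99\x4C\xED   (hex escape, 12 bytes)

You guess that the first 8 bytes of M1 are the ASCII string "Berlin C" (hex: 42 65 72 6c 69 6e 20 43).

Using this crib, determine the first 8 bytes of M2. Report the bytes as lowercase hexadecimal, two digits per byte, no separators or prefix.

First, c1 ⊕ c2 = (M1 ⊕ K) ⊕ (M2 ⊕ K) = M1 ⊕ M2, so the key drops out. Then M2 = (M1 ⊕ M2) ⊕ M1 over the first 8 bytes.
byte 0: (0e ^ 78) ^ 42 = 76 ^ 42 = 34
byte 1: (12 ^ c8) ^ 65 = da ^ 65 = bf
byte 2: (19 ^ db) ^ 72 = c2 ^ 72 = b0
byte 3: (43 ^ 7c) ^ 6c = 3f ^ 6c = 53
byte 4: (37 ^ 39) ^ 69 = 0e ^ 69 = 67
byte 5: (c7 ^ 31) ^ 6e = f6 ^ 6e = 98
byte 6: (fe ^ 4b) ^ 20 = b5 ^ 20 = 95
byte 7: (b2 ^ f8) ^ 43 = 4a ^ 43 = 09

34bfb05367989509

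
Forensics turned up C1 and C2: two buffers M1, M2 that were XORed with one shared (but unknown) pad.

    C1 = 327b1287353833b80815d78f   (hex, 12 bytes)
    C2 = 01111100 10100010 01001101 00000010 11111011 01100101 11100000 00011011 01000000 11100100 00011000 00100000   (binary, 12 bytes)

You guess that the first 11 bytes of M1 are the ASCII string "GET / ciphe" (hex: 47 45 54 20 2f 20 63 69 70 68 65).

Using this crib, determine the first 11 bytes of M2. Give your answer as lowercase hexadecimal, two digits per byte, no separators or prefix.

First, C1 ⊕ C2 = (M1 ⊕ K) ⊕ (M2 ⊕ K) = M1 ⊕ M2, so the key drops out. Then M2 = (M1 ⊕ M2) ⊕ M1 over the first 11 bytes.
byte 0: (32 XOR 7c) XOR 47 = 4e XOR 47 = 09
byte 1: (7b XOR a2) XOR 45 = d9 XOR 45 = 9c
byte 2: (12 XOR 4d) XOR 54 = 5f XOR 54 = 0b
byte 3: (87 XOR 02) XOR 20 = 85 XOR 20 = a5
byte 4: (35 XOR fb) XOR 2f = ce XOR 2f = e1
byte 5: (38 XOR 65) XOR 20 = 5d XOR 20 = 7d
byte 6: (33 XOR e0) XOR 63 = d3 XOR 63 = b0
byte 7: (b8 XOR 1b) XOR 69 = a3 XOR 69 = ca
byte 8: (08 XOR 40) XOR 70 = 48 XOR 70 = 38
byte 9: (15 XOR e4) XOR 68 = f1 XOR 68 = 99
byte 10: (d7 XOR 18) XOR 65 = cf XOR 65 = aa

099c0ba5e17db0ca3899aa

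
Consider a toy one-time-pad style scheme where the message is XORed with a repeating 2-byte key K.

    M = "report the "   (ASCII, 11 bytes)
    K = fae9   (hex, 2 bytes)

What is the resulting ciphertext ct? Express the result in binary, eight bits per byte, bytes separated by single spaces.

The 2-byte key repeats, so the effective keystream is fa e9 fa e9 fa e9 fa e9 fa e9 fa.
byte 0: 72 xor fa = 88
byte 1: 65 xor e9 = 8c
byte 2: 70 xor fa = 8a
byte 3: 6f xor e9 = 86
byte 4: 72 xor fa = 88
byte 5: 74 xor e9 = 9d
byte 6: 20 xor fa = da
byte 7: 74 xor e9 = 9d
byte 8: 68 xor fa = 92
byte 9: 65 xor e9 = 8c
byte 10: 20 xor fa = da

10001000 10001100 10001010 10000110 10001000 10011101 11011010 10011101 10010010 10001100 11011010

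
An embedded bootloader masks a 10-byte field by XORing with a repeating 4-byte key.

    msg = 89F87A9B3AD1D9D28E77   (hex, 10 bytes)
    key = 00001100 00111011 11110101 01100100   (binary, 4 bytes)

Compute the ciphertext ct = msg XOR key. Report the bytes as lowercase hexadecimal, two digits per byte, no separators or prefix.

85c38fff36ea2cb6824c

The 4-byte key repeats, so the effective keystream is 0c 3b f5 64 0c 3b f5 64 0c 3b.
byte 0: 89 XOR 0c = 85
byte 1: f8 XOR 3b = c3
byte 2: 7a XOR f5 = 8f
byte 3: 9b XOR 64 = ff
byte 4: 3a XOR 0c = 36
byte 5: d1 XOR 3b = ea
byte 6: d9 XOR f5 = 2c
byte 7: d2 XOR 64 = b6
byte 8: 8e XOR 0c = 82
byte 9: 77 XOR 3b = 4c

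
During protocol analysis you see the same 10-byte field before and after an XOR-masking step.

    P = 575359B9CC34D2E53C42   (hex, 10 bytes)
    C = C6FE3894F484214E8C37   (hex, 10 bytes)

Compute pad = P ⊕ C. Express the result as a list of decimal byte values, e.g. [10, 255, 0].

[145, 173, 97, 45, 56, 176, 243, 171, 176, 117]

Since C = P ⊕ pad, XORing both sides with P gives pad = P ⊕ C.
byte 0:  87 ⊕ 198 = 145
byte 1:  83 ⊕ 254 = 173
byte 2:  89 ⊕  56 =  97
byte 3: 185 ⊕ 148 =  45
byte 4: 204 ⊕ 244 =  56
byte 5:  52 ⊕ 132 = 176
byte 6: 210 ⊕  33 = 243
byte 7: 229 ⊕  78 = 171
byte 8:  60 ⊕ 140 = 176
byte 9:  66 ⊕  55 = 117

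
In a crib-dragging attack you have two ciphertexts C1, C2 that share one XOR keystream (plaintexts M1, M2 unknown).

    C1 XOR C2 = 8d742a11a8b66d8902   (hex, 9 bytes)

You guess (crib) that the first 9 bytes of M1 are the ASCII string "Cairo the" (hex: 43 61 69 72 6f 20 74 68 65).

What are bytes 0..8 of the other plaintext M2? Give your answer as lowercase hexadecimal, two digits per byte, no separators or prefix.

Since C1 ⊕ C2 = M1 ⊕ M2, XORing with the guessed M1 bytes yields the corresponding M2 bytes: M2 = (C1 ⊕ C2) ⊕ M1.
byte 0: 141 xor  67 = 206
byte 1: 116 xor  97 =  21
byte 2:  42 xor 105 =  67
byte 3:  17 xor 114 =  99
byte 4: 168 xor 111 = 199
byte 5: 182 xor  32 = 150
byte 6: 109 xor 116 =  25
byte 7: 137 xor 104 = 225
byte 8:   2 xor 101 = 103

ce154363c79619e167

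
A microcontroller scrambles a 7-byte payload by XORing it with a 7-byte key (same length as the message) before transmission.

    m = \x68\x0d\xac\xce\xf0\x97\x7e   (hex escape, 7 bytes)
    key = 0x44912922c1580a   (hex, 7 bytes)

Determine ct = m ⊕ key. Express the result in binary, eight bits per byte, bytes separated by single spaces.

XOR is its own inverse, so applying the key byte-wise gives the result directly.
01101000 ⊕ 01000100 = 00101100
00001101 ⊕ 10010001 = 10011100
10101100 ⊕ 00101001 = 10000101
11001110 ⊕ 00100010 = 11101100
11110000 ⊕ 11000001 = 00110001
10010111 ⊕ 01011000 = 11001111
01111110 ⊕ 00001010 = 01110100

00101100 10011100 10000101 11101100 00110001 11001111 01110100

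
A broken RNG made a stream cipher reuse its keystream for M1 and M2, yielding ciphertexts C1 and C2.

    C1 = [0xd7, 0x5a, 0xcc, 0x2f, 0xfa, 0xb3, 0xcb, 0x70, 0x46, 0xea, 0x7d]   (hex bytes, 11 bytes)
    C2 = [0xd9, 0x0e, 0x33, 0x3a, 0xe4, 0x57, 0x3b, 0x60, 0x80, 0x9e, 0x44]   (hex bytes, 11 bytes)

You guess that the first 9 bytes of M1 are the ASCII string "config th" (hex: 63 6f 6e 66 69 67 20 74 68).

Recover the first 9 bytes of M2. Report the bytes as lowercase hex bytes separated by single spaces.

6d 3b 91 73 77 83 d0 64 ae

First, C1 ⊕ C2 = (M1 ⊕ K) ⊕ (M2 ⊕ K) = M1 ⊕ M2, so the key drops out. Then M2 = (M1 ⊕ M2) ⊕ M1 over the first 9 bytes.
byte 0: (d7 xor d9) xor 63 = 0e xor 63 = 6d
byte 1: (5a xor 0e) xor 6f = 54 xor 6f = 3b
byte 2: (cc xor 33) xor 6e = ff xor 6e = 91
byte 3: (2f xor 3a) xor 66 = 15 xor 66 = 73
byte 4: (fa xor e4) xor 69 = 1e xor 69 = 77
byte 5: (b3 xor 57) xor 67 = e4 xor 67 = 83
byte 6: (cb xor 3b) xor 20 = f0 xor 20 = d0
byte 7: (70 xor 60) xor 74 = 10 xor 74 = 64
byte 8: (46 xor 80) xor 68 = c6 xor 68 = ae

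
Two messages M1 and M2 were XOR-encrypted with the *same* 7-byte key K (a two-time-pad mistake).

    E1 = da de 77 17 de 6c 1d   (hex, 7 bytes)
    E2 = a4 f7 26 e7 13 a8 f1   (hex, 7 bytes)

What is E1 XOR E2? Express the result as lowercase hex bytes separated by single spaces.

7e 29 51 f0 cd c4 ec

E1 ⊕ E2 = (M1 ⊕ K) ⊕ (M2 ⊕ K) = M1 ⊕ M2 — the shared key cancels under XOR.
da xor a4 = 7e
de xor f7 = 29
77 xor 26 = 51
17 xor e7 = f0
de xor 13 = cd
6c xor a8 = c4
1d xor f1 = ec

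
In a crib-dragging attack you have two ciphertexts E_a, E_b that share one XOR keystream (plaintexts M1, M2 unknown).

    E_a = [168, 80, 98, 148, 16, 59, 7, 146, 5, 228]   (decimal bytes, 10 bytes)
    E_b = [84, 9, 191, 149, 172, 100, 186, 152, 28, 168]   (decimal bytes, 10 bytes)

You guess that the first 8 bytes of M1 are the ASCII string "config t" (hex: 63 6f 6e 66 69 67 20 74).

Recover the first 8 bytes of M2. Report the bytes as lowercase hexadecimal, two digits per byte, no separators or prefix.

First, E_a ⊕ E_b = (M1 ⊕ K) ⊕ (M2 ⊕ K) = M1 ⊕ M2, so the key drops out. Then M2 = (M1 ⊕ M2) ⊕ M1 over the first 8 bytes.
byte 0: (a8 XOR 54) XOR 63 = fc XOR 63 = 9f
byte 1: (50 XOR 09) XOR 6f = 59 XOR 6f = 36
byte 2: (62 XOR bf) XOR 6e = dd XOR 6e = b3
byte 3: (94 XOR 95) XOR 66 = 01 XOR 66 = 67
byte 4: (10 XOR ac) XOR 69 = bc XOR 69 = d5
byte 5: (3b XOR 64) XOR 67 = 5f XOR 67 = 38
byte 6: (07 XOR ba) XOR 20 = bd XOR 20 = 9d
byte 7: (92 XOR 98) XOR 74 = 0a XOR 74 = 7e

9f36b367d5389d7e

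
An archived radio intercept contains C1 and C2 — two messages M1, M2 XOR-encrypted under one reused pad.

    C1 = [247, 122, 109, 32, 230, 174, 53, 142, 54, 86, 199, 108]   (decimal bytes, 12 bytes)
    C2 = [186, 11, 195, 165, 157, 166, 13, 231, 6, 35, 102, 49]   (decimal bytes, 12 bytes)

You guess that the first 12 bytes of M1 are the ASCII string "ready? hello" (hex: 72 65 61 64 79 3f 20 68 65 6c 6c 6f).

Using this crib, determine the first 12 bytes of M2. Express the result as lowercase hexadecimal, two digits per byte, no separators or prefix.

3f14cfe1023718015519cd32

First, C1 ⊕ C2 = (M1 ⊕ K) ⊕ (M2 ⊕ K) = M1 ⊕ M2, so the key drops out. Then M2 = (M1 ⊕ M2) ⊕ M1 over the first 12 bytes.
byte 0: (f7 ^ ba) ^ 72 = 4d ^ 72 = 3f
byte 1: (7a ^ 0b) ^ 65 = 71 ^ 65 = 14
byte 2: (6d ^ c3) ^ 61 = ae ^ 61 = cf
byte 3: (20 ^ a5) ^ 64 = 85 ^ 64 = e1
byte 4: (e6 ^ 9d) ^ 79 = 7b ^ 79 = 02
byte 5: (ae ^ a6) ^ 3f = 08 ^ 3f = 37
byte 6: (35 ^ 0d) ^ 20 = 38 ^ 20 = 18
byte 7: (8e ^ e7) ^ 68 = 69 ^ 68 = 01
byte 8: (36 ^ 06) ^ 65 = 30 ^ 65 = 55
byte 9: (56 ^ 23) ^ 6c = 75 ^ 6c = 19
byte 10: (c7 ^ 66) ^ 6c = a1 ^ 6c = cd
byte 11: (6c ^ 31) ^ 6f = 5d ^ 6f = 32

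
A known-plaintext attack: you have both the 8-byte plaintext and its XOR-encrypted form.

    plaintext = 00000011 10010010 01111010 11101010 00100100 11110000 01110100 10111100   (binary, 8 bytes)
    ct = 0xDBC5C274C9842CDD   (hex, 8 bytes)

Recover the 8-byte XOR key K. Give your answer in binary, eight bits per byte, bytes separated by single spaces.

Since ct = plaintext ⊕ K, XORing both sides with plaintext gives K = plaintext ⊕ ct.
03 xor db = d8
92 xor c5 = 57
7a xor c2 = b8
ea xor 74 = 9e
24 xor c9 = ed
f0 xor 84 = 74
74 xor 2c = 58
bc xor dd = 61

11011000 01010111 10111000 10011110 11101101 01110100 01011000 01100001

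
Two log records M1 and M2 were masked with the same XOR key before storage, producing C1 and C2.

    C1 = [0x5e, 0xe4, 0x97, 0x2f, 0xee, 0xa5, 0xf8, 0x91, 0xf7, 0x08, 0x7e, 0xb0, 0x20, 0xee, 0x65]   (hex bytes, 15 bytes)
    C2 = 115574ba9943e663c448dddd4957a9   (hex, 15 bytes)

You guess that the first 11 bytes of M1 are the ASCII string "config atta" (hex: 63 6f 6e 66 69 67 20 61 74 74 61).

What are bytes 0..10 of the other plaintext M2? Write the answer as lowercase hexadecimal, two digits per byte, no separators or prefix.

First, C1 ⊕ C2 = (M1 ⊕ K) ⊕ (M2 ⊕ K) = M1 ⊕ M2, so the key drops out. Then M2 = (M1 ⊕ M2) ⊕ M1 over the first 11 bytes.
byte 0: (5e ^ 11) ^ 63 = 4f ^ 63 = 2c
byte 1: (e4 ^ 55) ^ 6f = b1 ^ 6f = de
byte 2: (97 ^ 74) ^ 6e = e3 ^ 6e = 8d
byte 3: (2f ^ ba) ^ 66 = 95 ^ 66 = f3
byte 4: (ee ^ 99) ^ 69 = 77 ^ 69 = 1e
byte 5: (a5 ^ 43) ^ 67 = e6 ^ 67 = 81
byte 6: (f8 ^ e6) ^ 20 = 1e ^ 20 = 3e
byte 7: (91 ^ 63) ^ 61 = f2 ^ 61 = 93
byte 8: (f7 ^ c4) ^ 74 = 33 ^ 74 = 47
byte 9: (08 ^ 48) ^ 74 = 40 ^ 74 = 34
byte 10: (7e ^ dd) ^ 61 = a3 ^ 61 = c2

2cde8df31e813e934734c2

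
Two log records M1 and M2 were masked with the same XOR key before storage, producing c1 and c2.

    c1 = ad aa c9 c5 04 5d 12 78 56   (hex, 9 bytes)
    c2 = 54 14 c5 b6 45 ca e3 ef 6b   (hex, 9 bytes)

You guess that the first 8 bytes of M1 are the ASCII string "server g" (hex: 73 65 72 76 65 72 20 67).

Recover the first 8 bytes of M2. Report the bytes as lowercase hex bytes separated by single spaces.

First, c1 ⊕ c2 = (M1 ⊕ K) ⊕ (M2 ⊕ K) = M1 ⊕ M2, so the key drops out. Then M2 = (M1 ⊕ M2) ⊕ M1 over the first 8 bytes.
byte 0: (ad ⊕ 54) ⊕ 73 = f9 ⊕ 73 = 8a
byte 1: (aa ⊕ 14) ⊕ 65 = be ⊕ 65 = db
byte 2: (c9 ⊕ c5) ⊕ 72 = 0c ⊕ 72 = 7e
byte 3: (c5 ⊕ b6) ⊕ 76 = 73 ⊕ 76 = 05
byte 4: (04 ⊕ 45) ⊕ 65 = 41 ⊕ 65 = 24
byte 5: (5d ⊕ ca) ⊕ 72 = 97 ⊕ 72 = e5
byte 6: (12 ⊕ e3) ⊕ 20 = f1 ⊕ 20 = d1
byte 7: (78 ⊕ ef) ⊕ 67 = 97 ⊕ 67 = f0

8a db 7e 05 24 e5 d1 f0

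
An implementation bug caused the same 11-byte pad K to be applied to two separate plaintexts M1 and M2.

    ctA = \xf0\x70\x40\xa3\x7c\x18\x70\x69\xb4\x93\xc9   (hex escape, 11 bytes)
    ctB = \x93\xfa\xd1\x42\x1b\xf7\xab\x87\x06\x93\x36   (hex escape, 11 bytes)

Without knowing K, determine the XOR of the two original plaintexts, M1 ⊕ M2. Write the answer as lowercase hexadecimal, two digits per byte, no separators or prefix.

638a91e167efdbeeb200ff

ctA ⊕ ctB = (M1 ⊕ K) ⊕ (M2 ⊕ K) = M1 ⊕ M2 — the shared key cancels under XOR.
f0 ^ 93 = 63
70 ^ fa = 8a
40 ^ d1 = 91
a3 ^ 42 = e1
7c ^ 1b = 67
18 ^ f7 = ef
70 ^ ab = db
69 ^ 87 = ee
b4 ^ 06 = b2
93 ^ 93 = 00
c9 ^ 36 = ff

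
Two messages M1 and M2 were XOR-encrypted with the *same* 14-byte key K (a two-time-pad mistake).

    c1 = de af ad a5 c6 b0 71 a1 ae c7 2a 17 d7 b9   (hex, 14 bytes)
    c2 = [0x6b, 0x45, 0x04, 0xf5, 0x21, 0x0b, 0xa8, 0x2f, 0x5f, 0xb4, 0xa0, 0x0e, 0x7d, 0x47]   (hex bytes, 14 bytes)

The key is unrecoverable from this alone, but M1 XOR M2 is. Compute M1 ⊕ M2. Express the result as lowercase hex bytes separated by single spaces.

c1 ⊕ c2 = (M1 ⊕ K) ⊕ (M2 ⊕ K) = M1 ⊕ M2 — the shared key cancels under XOR.
de ⊕ 6b = b5
af ⊕ 45 = ea
ad ⊕ 04 = a9
a5 ⊕ f5 = 50
c6 ⊕ 21 = e7
b0 ⊕ 0b = bb
71 ⊕ a8 = d9
a1 ⊕ 2f = 8e
ae ⊕ 5f = f1
c7 ⊕ b4 = 73
2a ⊕ a0 = 8a
17 ⊕ 0e = 19
d7 ⊕ 7d = aa
b9 ⊕ 47 = fe

b5 ea a9 50 e7 bb d9 8e f1 73 8a 19 aa fe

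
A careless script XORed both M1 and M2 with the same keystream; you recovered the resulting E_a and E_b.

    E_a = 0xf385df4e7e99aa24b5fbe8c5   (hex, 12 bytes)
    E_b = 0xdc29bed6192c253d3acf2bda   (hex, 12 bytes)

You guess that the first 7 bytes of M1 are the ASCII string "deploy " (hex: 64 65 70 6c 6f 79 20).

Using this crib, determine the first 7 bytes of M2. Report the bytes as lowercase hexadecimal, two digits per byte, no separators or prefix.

First, E_a ⊕ E_b = (M1 ⊕ K) ⊕ (M2 ⊕ K) = M1 ⊕ M2, so the key drops out. Then M2 = (M1 ⊕ M2) ⊕ M1 over the first 7 bytes.
byte 0: (f3 xor dc) xor 64 = 2f xor 64 = 4b
byte 1: (85 xor 29) xor 65 = ac xor 65 = c9
byte 2: (df xor be) xor 70 = 61 xor 70 = 11
byte 3: (4e xor d6) xor 6c = 98 xor 6c = f4
byte 4: (7e xor 19) xor 6f = 67 xor 6f = 08
byte 5: (99 xor 2c) xor 79 = b5 xor 79 = cc
byte 6: (aa xor 25) xor 20 = 8f xor 20 = af

4bc911f408ccaf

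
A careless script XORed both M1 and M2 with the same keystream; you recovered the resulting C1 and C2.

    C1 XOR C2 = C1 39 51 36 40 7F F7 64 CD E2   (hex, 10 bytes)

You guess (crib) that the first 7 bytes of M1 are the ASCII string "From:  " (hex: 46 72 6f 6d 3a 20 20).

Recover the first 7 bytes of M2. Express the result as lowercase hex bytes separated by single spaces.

Since C1 ⊕ C2 = M1 ⊕ M2, XORing with the guessed M1 bytes yields the corresponding M2 bytes: M2 = (C1 ⊕ C2) ⊕ M1.
193 xor  70 = 135
 57 xor 114 =  75
 81 xor 111 =  62
 54 xor 109 =  91
 64 xor  58 = 122
127 xor  32 =  95
247 xor  32 = 215

87 4b 3e 5b 7a 5f d7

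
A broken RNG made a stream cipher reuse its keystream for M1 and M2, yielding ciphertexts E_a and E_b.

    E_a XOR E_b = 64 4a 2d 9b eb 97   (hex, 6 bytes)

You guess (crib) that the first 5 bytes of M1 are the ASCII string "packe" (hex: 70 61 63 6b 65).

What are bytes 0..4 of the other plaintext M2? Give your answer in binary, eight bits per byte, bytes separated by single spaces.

00010100 00101011 01001110 11110000 10001110

Since E_a ⊕ E_b = M1 ⊕ M2, XORing with the guessed M1 bytes yields the corresponding M2 bytes: M2 = (E_a ⊕ E_b) ⊕ M1.
64 ⊕ 70 = 14
4a ⊕ 61 = 2b
2d ⊕ 63 = 4e
9b ⊕ 6b = f0
eb ⊕ 65 = 8e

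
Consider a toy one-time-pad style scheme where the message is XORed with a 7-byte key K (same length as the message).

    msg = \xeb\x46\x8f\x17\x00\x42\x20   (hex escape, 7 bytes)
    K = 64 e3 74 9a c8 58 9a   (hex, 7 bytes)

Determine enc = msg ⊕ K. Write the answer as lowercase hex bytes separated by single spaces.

8f a5 fb 8d c8 1a ba

eb ^ 64 = 8f
46 ^ e3 = a5
8f ^ 74 = fb
17 ^ 9a = 8d
00 ^ c8 = c8
42 ^ 58 = 1a
20 ^ 9a = ba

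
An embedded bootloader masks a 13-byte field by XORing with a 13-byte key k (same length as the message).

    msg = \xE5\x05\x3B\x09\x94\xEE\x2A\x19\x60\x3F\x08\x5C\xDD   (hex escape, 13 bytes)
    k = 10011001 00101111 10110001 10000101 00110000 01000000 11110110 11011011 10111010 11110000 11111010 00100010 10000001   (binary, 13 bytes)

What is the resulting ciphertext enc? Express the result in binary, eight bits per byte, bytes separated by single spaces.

01111100 00101010 10001010 10001100 10100100 10101110 11011100 11000010 11011010 11001111 11110010 01111110 01011100

XOR is its own inverse, so applying the key byte-wise gives the result directly.
229 ⊕ 153 = 124
  5 ⊕  47 =  42
 59 ⊕ 177 = 138
  9 ⊕ 133 = 140
148 ⊕  48 = 164
238 ⊕  64 = 174
 42 ⊕ 246 = 220
 25 ⊕ 219 = 194
 96 ⊕ 186 = 218
 63 ⊕ 240 = 207
  8 ⊕ 250 = 242
 92 ⊕  34 = 126
221 ⊕ 129 =  92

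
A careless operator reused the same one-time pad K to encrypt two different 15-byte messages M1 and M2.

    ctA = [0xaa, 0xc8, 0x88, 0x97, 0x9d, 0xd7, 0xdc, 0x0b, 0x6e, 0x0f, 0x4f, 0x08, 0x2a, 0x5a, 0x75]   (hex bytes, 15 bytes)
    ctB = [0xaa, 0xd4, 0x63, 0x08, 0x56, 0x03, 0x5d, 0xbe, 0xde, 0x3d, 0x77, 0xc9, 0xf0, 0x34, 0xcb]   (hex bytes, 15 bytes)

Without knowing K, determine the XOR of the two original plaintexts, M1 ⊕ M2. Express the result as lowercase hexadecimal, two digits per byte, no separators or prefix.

001ceb9fcbd481b5b03238c1da6ebe

ctA ⊕ ctB = (M1 ⊕ K) ⊕ (M2 ⊕ K) = M1 ⊕ M2 — the shared key cancels under XOR.
byte 0: 10101010 XOR 10101010 = 00000000
byte 1: 11001000 XOR 11010100 = 00011100
byte 2: 10001000 XOR 01100011 = 11101011
byte 3: 10010111 XOR 00001000 = 10011111
byte 4: 10011101 XOR 01010110 = 11001011
byte 5: 11010111 XOR 00000011 = 11010100
byte 6: 11011100 XOR 01011101 = 10000001
byte 7: 00001011 XOR 10111110 = 10110101
byte 8: 01101110 XOR 11011110 = 10110000
byte 9: 00001111 XOR 00111101 = 00110010
byte 10: 01001111 XOR 01110111 = 00111000
byte 11: 00001000 XOR 11001001 = 11000001
byte 12: 00101010 XOR 11110000 = 11011010
byte 13: 01011010 XOR 00110100 = 01101110
byte 14: 01110101 XOR 11001011 = 10111110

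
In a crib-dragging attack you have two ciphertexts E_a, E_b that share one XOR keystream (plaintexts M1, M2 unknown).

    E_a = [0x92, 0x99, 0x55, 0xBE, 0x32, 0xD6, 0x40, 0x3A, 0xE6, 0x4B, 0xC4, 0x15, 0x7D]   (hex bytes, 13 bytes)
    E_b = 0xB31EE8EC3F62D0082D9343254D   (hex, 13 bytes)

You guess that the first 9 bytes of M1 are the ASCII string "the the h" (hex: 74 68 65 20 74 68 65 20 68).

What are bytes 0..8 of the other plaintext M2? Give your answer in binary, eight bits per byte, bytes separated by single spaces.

First, E_a ⊕ E_b = (M1 ⊕ K) ⊕ (M2 ⊕ K) = M1 ⊕ M2, so the key drops out. Then M2 = (M1 ⊕ M2) ⊕ M1 over the first 9 bytes.
byte 0: (92 xor b3) xor 74 = 21 xor 74 = 55
byte 1: (99 xor 1e) xor 68 = 87 xor 68 = ef
byte 2: (55 xor e8) xor 65 = bd xor 65 = d8
byte 3: (be xor ec) xor 20 = 52 xor 20 = 72
byte 4: (32 xor 3f) xor 74 = 0d xor 74 = 79
byte 5: (d6 xor 62) xor 68 = b4 xor 68 = dc
byte 6: (40 xor d0) xor 65 = 90 xor 65 = f5
byte 7: (3a xor 08) xor 20 = 32 xor 20 = 12
byte 8: (e6 xor 2d) xor 68 = cb xor 68 = a3

01010101 11101111 11011000 01110010 01111001 11011100 11110101 00010010 10100011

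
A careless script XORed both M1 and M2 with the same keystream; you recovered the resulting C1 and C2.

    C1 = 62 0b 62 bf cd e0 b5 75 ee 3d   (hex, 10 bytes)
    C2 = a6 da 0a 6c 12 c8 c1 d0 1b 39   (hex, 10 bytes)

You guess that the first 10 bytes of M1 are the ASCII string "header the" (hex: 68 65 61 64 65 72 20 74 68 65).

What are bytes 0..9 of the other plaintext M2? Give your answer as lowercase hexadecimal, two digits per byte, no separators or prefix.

First, C1 ⊕ C2 = (M1 ⊕ K) ⊕ (M2 ⊕ K) = M1 ⊕ M2, so the key drops out. Then M2 = (M1 ⊕ M2) ⊕ M1 over the first 10 bytes.
byte 0: (62 XOR a6) XOR 68 = c4 XOR 68 = ac
byte 1: (0b XOR da) XOR 65 = d1 XOR 65 = b4
byte 2: (62 XOR 0a) XOR 61 = 68 XOR 61 = 09
byte 3: (bf XOR 6c) XOR 64 = d3 XOR 64 = b7
byte 4: (cd XOR 12) XOR 65 = df XOR 65 = ba
byte 5: (e0 XOR c8) XOR 72 = 28 XOR 72 = 5a
byte 6: (b5 XOR c1) XOR 20 = 74 XOR 20 = 54
byte 7: (75 XOR d0) XOR 74 = a5 XOR 74 = d1
byte 8: (ee XOR 1b) XOR 68 = f5 XOR 68 = 9d
byte 9: (3d XOR 39) XOR 65 = 04 XOR 65 = 61

acb409b7ba5a54d19d61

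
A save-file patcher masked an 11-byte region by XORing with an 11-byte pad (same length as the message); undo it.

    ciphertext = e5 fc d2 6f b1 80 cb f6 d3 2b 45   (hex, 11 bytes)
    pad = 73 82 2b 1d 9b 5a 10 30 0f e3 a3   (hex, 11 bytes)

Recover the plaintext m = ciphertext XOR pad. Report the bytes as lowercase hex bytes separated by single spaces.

byte 0: e5 XOR 73 = 96
byte 1: fc XOR 82 = 7e
byte 2: d2 XOR 2b = f9
byte 3: 6f XOR 1d = 72
byte 4: b1 XOR 9b = 2a
byte 5: 80 XOR 5a = da
byte 6: cb XOR 10 = db
byte 7: f6 XOR 30 = c6
byte 8: d3 XOR 0f = dc
byte 9: 2b XOR e3 = c8
byte 10: 45 XOR a3 = e6

96 7e f9 72 2a da db c6 dc c8 e6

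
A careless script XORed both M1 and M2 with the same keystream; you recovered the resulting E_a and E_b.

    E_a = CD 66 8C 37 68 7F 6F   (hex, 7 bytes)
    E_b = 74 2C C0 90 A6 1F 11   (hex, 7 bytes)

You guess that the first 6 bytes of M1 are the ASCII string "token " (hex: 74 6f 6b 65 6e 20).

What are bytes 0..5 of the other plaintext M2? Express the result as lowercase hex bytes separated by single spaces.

cd 25 27 c2 a0 40

First, E_a ⊕ E_b = (M1 ⊕ K) ⊕ (M2 ⊕ K) = M1 ⊕ M2, so the key drops out. Then M2 = (M1 ⊕ M2) ⊕ M1 over the first 6 bytes.
byte 0: (cd ^ 74) ^ 74 = b9 ^ 74 = cd
byte 1: (66 ^ 2c) ^ 6f = 4a ^ 6f = 25
byte 2: (8c ^ c0) ^ 6b = 4c ^ 6b = 27
byte 3: (37 ^ 90) ^ 65 = a7 ^ 65 = c2
byte 4: (68 ^ a6) ^ 6e = ce ^ 6e = a0
byte 5: (7f ^ 1f) ^ 20 = 60 ^ 20 = 40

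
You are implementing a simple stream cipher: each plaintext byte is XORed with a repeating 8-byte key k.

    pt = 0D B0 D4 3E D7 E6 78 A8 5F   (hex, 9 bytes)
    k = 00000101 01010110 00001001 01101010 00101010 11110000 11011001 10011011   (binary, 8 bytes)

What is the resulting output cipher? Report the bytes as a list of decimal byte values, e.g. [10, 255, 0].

The 8-byte key repeats, so the effective keystream is 05 56 09 6a 2a f0 d9 9b 05.
byte 0: 0d XOR 05 = 08
byte 1: b0 XOR 56 = e6
byte 2: d4 XOR 09 = dd
byte 3: 3e XOR 6a = 54
byte 4: d7 XOR 2a = fd
byte 5: e6 XOR f0 = 16
byte 6: 78 XOR d9 = a1
byte 7: a8 XOR 9b = 33
byte 8: 5f XOR 05 = 5a

[8, 230, 221, 84, 253, 22, 161, 51, 90]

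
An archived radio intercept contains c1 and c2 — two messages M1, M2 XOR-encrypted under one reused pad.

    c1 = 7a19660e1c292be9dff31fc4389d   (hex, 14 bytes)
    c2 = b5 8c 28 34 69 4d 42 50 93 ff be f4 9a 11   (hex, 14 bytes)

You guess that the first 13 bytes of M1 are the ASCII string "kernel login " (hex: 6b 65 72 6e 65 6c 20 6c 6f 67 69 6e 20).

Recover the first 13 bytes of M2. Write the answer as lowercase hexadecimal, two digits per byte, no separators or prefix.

a4f03c54100849d5236bc85e82

First, c1 ⊕ c2 = (M1 ⊕ K) ⊕ (M2 ⊕ K) = M1 ⊕ M2, so the key drops out. Then M2 = (M1 ⊕ M2) ⊕ M1 over the first 13 bytes.
byte 0: (7a ^ b5) ^ 6b = cf ^ 6b = a4
byte 1: (19 ^ 8c) ^ 65 = 95 ^ 65 = f0
byte 2: (66 ^ 28) ^ 72 = 4e ^ 72 = 3c
byte 3: (0e ^ 34) ^ 6e = 3a ^ 6e = 54
byte 4: (1c ^ 69) ^ 65 = 75 ^ 65 = 10
byte 5: (29 ^ 4d) ^ 6c = 64 ^ 6c = 08
byte 6: (2b ^ 42) ^ 20 = 69 ^ 20 = 49
byte 7: (e9 ^ 50) ^ 6c = b9 ^ 6c = d5
byte 8: (df ^ 93) ^ 6f = 4c ^ 6f = 23
byte 9: (f3 ^ ff) ^ 67 = 0c ^ 67 = 6b
byte 10: (1f ^ be) ^ 69 = a1 ^ 69 = c8
byte 11: (c4 ^ f4) ^ 6e = 30 ^ 6e = 5e
byte 12: (38 ^ 9a) ^ 20 = a2 ^ 20 = 82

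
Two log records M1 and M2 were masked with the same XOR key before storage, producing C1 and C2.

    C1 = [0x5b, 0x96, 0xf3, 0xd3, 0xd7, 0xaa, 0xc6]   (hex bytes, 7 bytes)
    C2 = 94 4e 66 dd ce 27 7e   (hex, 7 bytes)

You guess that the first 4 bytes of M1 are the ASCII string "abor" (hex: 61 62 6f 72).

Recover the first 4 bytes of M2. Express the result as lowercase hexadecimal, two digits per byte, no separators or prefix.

First, C1 ⊕ C2 = (M1 ⊕ K) ⊕ (M2 ⊕ K) = M1 ⊕ M2, so the key drops out. Then M2 = (M1 ⊕ M2) ⊕ M1 over the first 4 bytes.
byte 0: (5b xor 94) xor 61 = cf xor 61 = ae
byte 1: (96 xor 4e) xor 62 = d8 xor 62 = ba
byte 2: (f3 xor 66) xor 6f = 95 xor 6f = fa
byte 3: (d3 xor dd) xor 72 = 0e xor 72 = 7c

aebafa7c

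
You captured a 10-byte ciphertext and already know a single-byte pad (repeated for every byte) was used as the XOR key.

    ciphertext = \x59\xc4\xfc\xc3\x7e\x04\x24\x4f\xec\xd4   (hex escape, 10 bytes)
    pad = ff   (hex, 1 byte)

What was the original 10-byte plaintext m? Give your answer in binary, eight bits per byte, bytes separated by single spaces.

The 1-byte key repeats, so the effective keystream is ff ff ff ff ff ff ff ff ff ff.
byte 0: 01011001 ⊕ 11111111 = 10100110
byte 1: 11000100 ⊕ 11111111 = 00111011
byte 2: 11111100 ⊕ 11111111 = 00000011
byte 3: 11000011 ⊕ 11111111 = 00111100
byte 4: 01111110 ⊕ 11111111 = 10000001
byte 5: 00000100 ⊕ 11111111 = 11111011
byte 6: 00100100 ⊕ 11111111 = 11011011
byte 7: 01001111 ⊕ 11111111 = 10110000
byte 8: 11101100 ⊕ 11111111 = 00010011
byte 9: 11010100 ⊕ 11111111 = 00101011

10100110 00111011 00000011 00111100 10000001 11111011 11011011 10110000 00010011 00101011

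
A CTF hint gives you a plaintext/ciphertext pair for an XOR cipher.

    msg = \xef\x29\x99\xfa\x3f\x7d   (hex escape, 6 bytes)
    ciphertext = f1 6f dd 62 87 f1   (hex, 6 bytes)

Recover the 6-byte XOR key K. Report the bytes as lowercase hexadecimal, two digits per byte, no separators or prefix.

1e464498b88c

Since ciphertext = msg ⊕ K, XORing both sides with msg gives K = msg ⊕ ciphertext.
239 xor 241 =  30
 41 xor 111 =  70
153 xor 221 =  68
250 xor  98 = 152
 63 xor 135 = 184
125 xor 241 = 140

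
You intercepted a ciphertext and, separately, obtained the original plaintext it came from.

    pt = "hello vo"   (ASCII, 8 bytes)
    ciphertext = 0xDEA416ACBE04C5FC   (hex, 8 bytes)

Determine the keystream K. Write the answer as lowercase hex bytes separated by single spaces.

b6 c1 7a c0 d1 24 b3 93

Since ciphertext = pt ⊕ K, XORing both sides with pt gives K = pt ⊕ ciphertext.
68 XOR de = b6
65 XOR a4 = c1
6c XOR 16 = 7a
6c XOR ac = c0
6f XOR be = d1
20 XOR 04 = 24
76 XOR c5 = b3
6f XOR fc = 93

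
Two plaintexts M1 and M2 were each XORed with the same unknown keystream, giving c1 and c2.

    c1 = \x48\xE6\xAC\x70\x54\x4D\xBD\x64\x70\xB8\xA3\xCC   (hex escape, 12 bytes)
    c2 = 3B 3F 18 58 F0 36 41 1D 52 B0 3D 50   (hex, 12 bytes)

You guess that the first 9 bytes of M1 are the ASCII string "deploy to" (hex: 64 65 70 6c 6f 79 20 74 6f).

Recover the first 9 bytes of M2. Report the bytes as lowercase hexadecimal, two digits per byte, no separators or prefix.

First, c1 ⊕ c2 = (M1 ⊕ K) ⊕ (M2 ⊕ K) = M1 ⊕ M2, so the key drops out. Then M2 = (M1 ⊕ M2) ⊕ M1 over the first 9 bytes.
byte 0: (48 XOR 3b) XOR 64 = 73 XOR 64 = 17
byte 1: (e6 XOR 3f) XOR 65 = d9 XOR 65 = bc
byte 2: (ac XOR 18) XOR 70 = b4 XOR 70 = c4
byte 3: (70 XOR 58) XOR 6c = 28 XOR 6c = 44
byte 4: (54 XOR f0) XOR 6f = a4 XOR 6f = cb
byte 5: (4d XOR 36) XOR 79 = 7b XOR 79 = 02
byte 6: (bd XOR 41) XOR 20 = fc XOR 20 = dc
byte 7: (64 XOR 1d) XOR 74 = 79 XOR 74 = 0d
byte 8: (70 XOR 52) XOR 6f = 22 XOR 6f = 4d

17bcc444cb02dc0d4d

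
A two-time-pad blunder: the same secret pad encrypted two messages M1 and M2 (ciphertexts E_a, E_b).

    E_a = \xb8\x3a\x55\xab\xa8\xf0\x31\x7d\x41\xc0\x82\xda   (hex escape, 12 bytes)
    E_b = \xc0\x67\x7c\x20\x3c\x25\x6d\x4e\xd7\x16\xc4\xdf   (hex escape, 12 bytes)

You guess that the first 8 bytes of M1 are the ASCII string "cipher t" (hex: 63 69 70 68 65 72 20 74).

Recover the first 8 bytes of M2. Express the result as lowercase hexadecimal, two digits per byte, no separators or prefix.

1b3459e3f1a77c47

First, E_a ⊕ E_b = (M1 ⊕ K) ⊕ (M2 ⊕ K) = M1 ⊕ M2, so the key drops out. Then M2 = (M1 ⊕ M2) ⊕ M1 over the first 8 bytes.
byte 0: (b8 XOR c0) XOR 63 = 78 XOR 63 = 1b
byte 1: (3a XOR 67) XOR 69 = 5d XOR 69 = 34
byte 2: (55 XOR 7c) XOR 70 = 29 XOR 70 = 59
byte 3: (ab XOR 20) XOR 68 = 8b XOR 68 = e3
byte 4: (a8 XOR 3c) XOR 65 = 94 XOR 65 = f1
byte 5: (f0 XOR 25) XOR 72 = d5 XOR 72 = a7
byte 6: (31 XOR 6d) XOR 20 = 5c XOR 20 = 7c
byte 7: (7d XOR 4e) XOR 74 = 33 XOR 74 = 47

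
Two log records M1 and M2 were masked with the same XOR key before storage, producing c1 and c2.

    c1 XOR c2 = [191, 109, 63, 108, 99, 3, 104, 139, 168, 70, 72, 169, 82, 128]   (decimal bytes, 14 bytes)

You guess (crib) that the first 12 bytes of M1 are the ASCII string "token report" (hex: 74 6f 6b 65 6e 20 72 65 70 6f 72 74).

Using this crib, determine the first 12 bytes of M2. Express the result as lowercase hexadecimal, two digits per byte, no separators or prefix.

Since c1 ⊕ c2 = M1 ⊕ M2, XORing with the guessed M1 bytes yields the corresponding M2 bytes: M2 = (c1 ⊕ c2) ⊕ M1.
byte 0: 191 xor 116 = 203
byte 1: 109 xor 111 =   2
byte 2:  63 xor 107 =  84
byte 3: 108 xor 101 =   9
byte 4:  99 xor 110 =  13
byte 5:   3 xor  32 =  35
byte 6: 104 xor 114 =  26
byte 7: 139 xor 101 = 238
byte 8: 168 xor 112 = 216
byte 9:  70 xor 111 =  41
byte 10:  72 xor 114 =  58
byte 11: 169 xor 116 = 221

cb0254090d231aeed8293add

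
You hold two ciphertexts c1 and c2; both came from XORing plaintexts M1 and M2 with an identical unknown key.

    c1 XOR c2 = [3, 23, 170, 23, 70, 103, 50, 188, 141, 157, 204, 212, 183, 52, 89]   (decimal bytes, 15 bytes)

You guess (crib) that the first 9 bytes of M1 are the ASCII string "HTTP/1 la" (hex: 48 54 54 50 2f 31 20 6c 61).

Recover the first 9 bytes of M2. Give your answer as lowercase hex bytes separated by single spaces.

Since c1 ⊕ c2 = M1 ⊕ M2, XORing with the guessed M1 bytes yields the corresponding M2 bytes: M2 = (c1 ⊕ c2) ⊕ M1.
00000011 xor 01001000 = 01001011
00010111 xor 01010100 = 01000011
10101010 xor 01010100 = 11111110
00010111 xor 01010000 = 01000111
01000110 xor 00101111 = 01101001
01100111 xor 00110001 = 01010110
00110010 xor 00100000 = 00010010
10111100 xor 01101100 = 11010000
10001101 xor 01100001 = 11101100

4b 43 fe 47 69 56 12 d0 ec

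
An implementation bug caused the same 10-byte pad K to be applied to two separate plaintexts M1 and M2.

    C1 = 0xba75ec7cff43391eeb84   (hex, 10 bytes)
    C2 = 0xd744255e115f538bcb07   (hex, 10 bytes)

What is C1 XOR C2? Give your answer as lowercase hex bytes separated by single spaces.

C1 ⊕ C2 = (M1 ⊕ K) ⊕ (M2 ⊕ K) = M1 ⊕ M2 — the shared key cancels under XOR.
186 XOR 215 = 109
117 XOR  68 =  49
236 XOR  37 = 201
124 XOR  94 =  34
255 XOR  17 = 238
 67 XOR  95 =  28
 57 XOR  83 = 106
 30 XOR 139 = 149
235 XOR 203 =  32
132 XOR   7 = 131

6d 31 c9 22 ee 1c 6a 95 20 83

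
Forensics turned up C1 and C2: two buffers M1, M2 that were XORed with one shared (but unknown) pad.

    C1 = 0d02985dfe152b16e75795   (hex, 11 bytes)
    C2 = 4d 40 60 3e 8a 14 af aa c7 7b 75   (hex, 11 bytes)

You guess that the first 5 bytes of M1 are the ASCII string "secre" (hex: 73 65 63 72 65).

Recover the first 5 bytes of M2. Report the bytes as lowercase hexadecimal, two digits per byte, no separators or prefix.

33279b1111

First, C1 ⊕ C2 = (M1 ⊕ K) ⊕ (M2 ⊕ K) = M1 ⊕ M2, so the key drops out. Then M2 = (M1 ⊕ M2) ⊕ M1 over the first 5 bytes.
byte 0: (0d XOR 4d) XOR 73 = 40 XOR 73 = 33
byte 1: (02 XOR 40) XOR 65 = 42 XOR 65 = 27
byte 2: (98 XOR 60) XOR 63 = f8 XOR 63 = 9b
byte 3: (5d XOR 3e) XOR 72 = 63 XOR 72 = 11
byte 4: (fe XOR 8a) XOR 65 = 74 XOR 65 = 11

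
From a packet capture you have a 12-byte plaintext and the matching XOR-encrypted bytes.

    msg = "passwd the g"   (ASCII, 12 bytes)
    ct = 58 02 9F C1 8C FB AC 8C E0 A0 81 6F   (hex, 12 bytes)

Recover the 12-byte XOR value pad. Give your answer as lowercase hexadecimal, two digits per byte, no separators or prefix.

Since ct = msg ⊕ pad, XORing both sides with msg gives pad = msg ⊕ ct.
70 ⊕ 58 = 28
61 ⊕ 02 = 63
73 ⊕ 9f = ec
73 ⊕ c1 = b2
77 ⊕ 8c = fb
64 ⊕ fb = 9f
20 ⊕ ac = 8c
74 ⊕ 8c = f8
68 ⊕ e0 = 88
65 ⊕ a0 = c5
20 ⊕ 81 = a1
67 ⊕ 6f = 08

2863ecb2fb9f8cf888c5a108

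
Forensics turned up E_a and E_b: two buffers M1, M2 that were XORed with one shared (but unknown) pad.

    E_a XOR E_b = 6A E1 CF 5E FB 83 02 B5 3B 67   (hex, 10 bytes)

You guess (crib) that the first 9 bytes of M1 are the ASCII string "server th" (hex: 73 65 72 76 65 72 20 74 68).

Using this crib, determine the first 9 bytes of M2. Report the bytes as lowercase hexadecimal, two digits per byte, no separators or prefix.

Since E_a ⊕ E_b = M1 ⊕ M2, XORing with the guessed M1 bytes yields the corresponding M2 bytes: M2 = (E_a ⊕ E_b) ⊕ M1.
6a XOR 73 = 19
e1 XOR 65 = 84
cf XOR 72 = bd
5e XOR 76 = 28
fb XOR 65 = 9e
83 XOR 72 = f1
02 XOR 20 = 22
b5 XOR 74 = c1
3b XOR 68 = 53

1984bd289ef122c153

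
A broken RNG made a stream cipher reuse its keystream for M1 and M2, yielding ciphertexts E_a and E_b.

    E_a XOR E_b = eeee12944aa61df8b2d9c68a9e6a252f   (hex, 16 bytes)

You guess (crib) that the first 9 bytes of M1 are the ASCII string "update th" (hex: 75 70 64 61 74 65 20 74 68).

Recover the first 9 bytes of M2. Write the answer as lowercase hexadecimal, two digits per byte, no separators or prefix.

Since E_a ⊕ E_b = M1 ⊕ M2, XORing with the guessed M1 bytes yields the corresponding M2 bytes: M2 = (E_a ⊕ E_b) ⊕ M1.
ee ^ 75 = 9b
ee ^ 70 = 9e
12 ^ 64 = 76
94 ^ 61 = f5
4a ^ 74 = 3e
a6 ^ 65 = c3
1d ^ 20 = 3d
f8 ^ 74 = 8c
b2 ^ 68 = da

9b9e76f53ec33d8cda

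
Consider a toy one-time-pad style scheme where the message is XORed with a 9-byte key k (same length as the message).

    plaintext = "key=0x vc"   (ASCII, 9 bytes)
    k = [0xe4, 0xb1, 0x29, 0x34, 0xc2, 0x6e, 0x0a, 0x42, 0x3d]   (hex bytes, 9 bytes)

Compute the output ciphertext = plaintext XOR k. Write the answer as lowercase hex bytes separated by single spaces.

8f d4 50 09 f2 16 2a 34 5e

byte 0: 6b xor e4 = 8f
byte 1: 65 xor b1 = d4
byte 2: 79 xor 29 = 50
byte 3: 3d xor 34 = 09
byte 4: 30 xor c2 = f2
byte 5: 78 xor 6e = 16
byte 6: 20 xor 0a = 2a
byte 7: 76 xor 42 = 34
byte 8: 63 xor 3d = 5e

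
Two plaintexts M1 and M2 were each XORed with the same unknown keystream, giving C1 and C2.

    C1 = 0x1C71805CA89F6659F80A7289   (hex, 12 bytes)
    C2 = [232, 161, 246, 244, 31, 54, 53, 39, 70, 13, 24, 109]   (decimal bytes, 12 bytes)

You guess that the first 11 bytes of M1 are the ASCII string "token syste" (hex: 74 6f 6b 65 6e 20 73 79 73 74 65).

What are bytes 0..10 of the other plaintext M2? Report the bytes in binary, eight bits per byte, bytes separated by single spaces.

First, C1 ⊕ C2 = (M1 ⊕ K) ⊕ (M2 ⊕ K) = M1 ⊕ M2, so the key drops out. Then M2 = (M1 ⊕ M2) ⊕ M1 over the first 11 bytes.
byte 0: (1c XOR e8) XOR 74 = f4 XOR 74 = 80
byte 1: (71 XOR a1) XOR 6f = d0 XOR 6f = bf
byte 2: (80 XOR f6) XOR 6b = 76 XOR 6b = 1d
byte 3: (5c XOR f4) XOR 65 = a8 XOR 65 = cd
byte 4: (a8 XOR 1f) XOR 6e = b7 XOR 6e = d9
byte 5: (9f XOR 36) XOR 20 = a9 XOR 20 = 89
byte 6: (66 XOR 35) XOR 73 = 53 XOR 73 = 20
byte 7: (59 XOR 27) XOR 79 = 7e XOR 79 = 07
byte 8: (f8 XOR 46) XOR 73 = be XOR 73 = cd
byte 9: (0a XOR 0d) XOR 74 = 07 XOR 74 = 73
byte 10: (72 XOR 18) XOR 65 = 6a XOR 65 = 0f

10000000 10111111 00011101 11001101 11011001 10001001 00100000 00000111 11001101 01110011 00001111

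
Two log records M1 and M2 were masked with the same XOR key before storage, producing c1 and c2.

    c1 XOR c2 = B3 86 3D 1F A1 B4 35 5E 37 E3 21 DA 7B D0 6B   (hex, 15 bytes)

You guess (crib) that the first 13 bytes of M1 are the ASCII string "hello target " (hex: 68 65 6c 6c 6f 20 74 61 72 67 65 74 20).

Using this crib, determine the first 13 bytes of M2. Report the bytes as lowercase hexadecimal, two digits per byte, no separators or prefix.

dbe35173ce94413f458444ae5b

Since c1 ⊕ c2 = M1 ⊕ M2, XORing with the guessed M1 bytes yields the corresponding M2 bytes: M2 = (c1 ⊕ c2) ⊕ M1.
b3 XOR 68 = db
86 XOR 65 = e3
3d XOR 6c = 51
1f XOR 6c = 73
a1 XOR 6f = ce
b4 XOR 20 = 94
35 XOR 74 = 41
5e XOR 61 = 3f
37 XOR 72 = 45
e3 XOR 67 = 84
21 XOR 65 = 44
da XOR 74 = ae
7b XOR 20 = 5b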